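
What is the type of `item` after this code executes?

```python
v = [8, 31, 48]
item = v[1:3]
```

Slicing a list always returns a list

list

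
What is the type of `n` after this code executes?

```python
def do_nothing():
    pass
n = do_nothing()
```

A function with no return statement returns None

NoneType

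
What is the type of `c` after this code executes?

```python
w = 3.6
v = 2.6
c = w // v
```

float // float returns float (floor division preserves float type)

float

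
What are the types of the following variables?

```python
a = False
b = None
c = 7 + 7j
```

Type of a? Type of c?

a is bool; c is complex

bool, complex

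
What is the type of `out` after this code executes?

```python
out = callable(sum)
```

callable() returns bool

bool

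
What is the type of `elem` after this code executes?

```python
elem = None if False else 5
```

Ternary: condition is False, else branch (5) taken → int

int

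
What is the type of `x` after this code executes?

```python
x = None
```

None has type NoneType

NoneType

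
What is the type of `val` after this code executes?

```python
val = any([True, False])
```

any() returns bool

bool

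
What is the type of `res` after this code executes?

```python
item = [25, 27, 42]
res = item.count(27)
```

list.count() returns int

int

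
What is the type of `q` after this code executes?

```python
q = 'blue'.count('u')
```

str.count() returns int

int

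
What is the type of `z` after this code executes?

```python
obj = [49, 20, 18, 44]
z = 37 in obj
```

'in' operator returns bool

bool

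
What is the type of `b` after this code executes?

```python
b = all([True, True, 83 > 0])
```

all() returns bool

bool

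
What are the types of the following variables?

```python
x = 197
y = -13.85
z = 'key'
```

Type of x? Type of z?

x is int; z is str

int, str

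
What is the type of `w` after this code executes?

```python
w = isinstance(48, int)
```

isinstance() returns bool

bool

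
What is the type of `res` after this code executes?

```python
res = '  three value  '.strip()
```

str.strip() returns str

str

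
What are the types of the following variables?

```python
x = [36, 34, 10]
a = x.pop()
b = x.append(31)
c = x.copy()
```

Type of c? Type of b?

list.copy() returns list; list.append() returns None

list, NoneType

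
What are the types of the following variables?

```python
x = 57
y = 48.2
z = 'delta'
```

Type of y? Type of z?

y is float; z is str

float, str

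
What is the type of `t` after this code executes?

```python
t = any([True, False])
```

any() returns bool

bool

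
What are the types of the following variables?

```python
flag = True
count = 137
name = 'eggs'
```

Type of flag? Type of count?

flag is bool; count is int

bool, int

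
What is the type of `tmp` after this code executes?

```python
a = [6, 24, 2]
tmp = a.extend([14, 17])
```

list.extend() returns None

NoneType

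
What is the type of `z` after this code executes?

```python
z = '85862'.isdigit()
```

str.isdigit() returns bool

bool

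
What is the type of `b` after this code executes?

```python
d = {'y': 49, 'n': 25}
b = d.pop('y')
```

dict.pop() returns the value (int)

int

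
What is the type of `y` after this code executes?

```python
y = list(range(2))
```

list(range(...)) returns list

list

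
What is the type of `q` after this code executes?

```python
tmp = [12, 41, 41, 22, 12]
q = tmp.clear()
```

list.clear() returns None

NoneType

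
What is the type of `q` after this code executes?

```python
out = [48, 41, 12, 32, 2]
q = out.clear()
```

list.clear() returns None

NoneType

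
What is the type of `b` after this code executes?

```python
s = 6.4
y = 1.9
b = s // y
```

float // float returns float (floor division preserves float type)

float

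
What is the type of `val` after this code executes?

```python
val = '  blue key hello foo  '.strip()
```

str.strip() returns str

str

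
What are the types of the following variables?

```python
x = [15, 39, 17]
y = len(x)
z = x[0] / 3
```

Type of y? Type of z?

len() returns int; int / int returns float

int, float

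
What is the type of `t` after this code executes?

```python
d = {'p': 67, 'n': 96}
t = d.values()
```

.values() returns a dict_values view object

dict_values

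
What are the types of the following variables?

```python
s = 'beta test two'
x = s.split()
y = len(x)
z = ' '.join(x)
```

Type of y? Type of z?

len() returns int; str.join() returns str

int, str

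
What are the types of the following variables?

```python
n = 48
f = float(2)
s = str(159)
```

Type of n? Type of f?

n is int; f is float

int, float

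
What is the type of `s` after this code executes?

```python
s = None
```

None has type NoneType

NoneType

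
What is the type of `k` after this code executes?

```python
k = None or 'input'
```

'or' with None returns the other value ('input', str)

str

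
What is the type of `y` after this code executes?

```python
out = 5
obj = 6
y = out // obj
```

int // int returns int (5 // 6 = 0)

int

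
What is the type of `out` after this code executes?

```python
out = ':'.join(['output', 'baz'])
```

str.join() returns str

str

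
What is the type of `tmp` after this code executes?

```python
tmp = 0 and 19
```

'and' returns the first falsy value (0, which is int)

int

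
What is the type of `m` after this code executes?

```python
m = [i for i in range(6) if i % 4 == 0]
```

A list comprehension [...] produces a list

list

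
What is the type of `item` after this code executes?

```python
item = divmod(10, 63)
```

divmod() returns a tuple (quotient, remainder)

tuple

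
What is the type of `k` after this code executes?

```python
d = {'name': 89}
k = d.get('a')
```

dict.get() returns None when key 'a' is not found and no default given

NoneType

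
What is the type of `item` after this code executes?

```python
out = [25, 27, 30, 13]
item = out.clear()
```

list.clear() returns None

NoneType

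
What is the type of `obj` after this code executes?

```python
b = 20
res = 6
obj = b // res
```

int // int returns int (20 // 6 = 3)

int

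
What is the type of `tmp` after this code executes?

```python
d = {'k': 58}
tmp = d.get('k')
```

dict.get() returns the value (int) when key is found

int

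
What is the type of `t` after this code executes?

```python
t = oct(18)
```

oct() returns str representation

str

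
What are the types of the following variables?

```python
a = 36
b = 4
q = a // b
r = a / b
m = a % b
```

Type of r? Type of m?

int / int returns float; int % int returns int

float, int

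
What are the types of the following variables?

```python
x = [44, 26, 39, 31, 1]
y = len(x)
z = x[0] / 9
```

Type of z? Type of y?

int / int returns float; len() returns int

float, int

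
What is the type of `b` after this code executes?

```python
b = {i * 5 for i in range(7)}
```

A set comprehension {expr for x in iterable} produces a set

set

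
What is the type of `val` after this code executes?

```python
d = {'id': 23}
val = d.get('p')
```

dict.get() returns None when key 'p' is not found and no default given

NoneType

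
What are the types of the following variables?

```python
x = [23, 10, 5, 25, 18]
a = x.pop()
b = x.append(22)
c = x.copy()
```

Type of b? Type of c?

list.append() returns None; list.copy() returns list

NoneType, list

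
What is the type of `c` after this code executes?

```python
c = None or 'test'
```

'or' with None returns the other value ('test', str)

str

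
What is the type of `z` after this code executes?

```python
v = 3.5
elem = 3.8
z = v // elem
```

float // float returns float (floor division preserves float type)

float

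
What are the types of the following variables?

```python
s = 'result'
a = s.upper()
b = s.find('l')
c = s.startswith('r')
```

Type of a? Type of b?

str.upper() returns str; str.find() returns int

str, int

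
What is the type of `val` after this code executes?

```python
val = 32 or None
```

'or' returns first truthy value (32, int)

int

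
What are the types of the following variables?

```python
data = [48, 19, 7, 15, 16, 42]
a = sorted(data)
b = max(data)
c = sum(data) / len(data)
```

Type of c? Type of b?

int / int returns float; max of ints returns int

float, int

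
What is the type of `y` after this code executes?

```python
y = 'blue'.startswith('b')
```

str.startswith() returns bool

bool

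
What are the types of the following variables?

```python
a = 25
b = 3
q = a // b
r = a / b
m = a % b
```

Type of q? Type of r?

int // int returns int; int / int returns float

int, float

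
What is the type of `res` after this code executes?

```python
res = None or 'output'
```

'or' with None returns the other value ('output', str)

str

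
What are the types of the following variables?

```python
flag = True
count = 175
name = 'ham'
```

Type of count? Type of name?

count is int; name is str

int, str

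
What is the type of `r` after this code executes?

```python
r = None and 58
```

'and' returns first falsy value (None)

NoneType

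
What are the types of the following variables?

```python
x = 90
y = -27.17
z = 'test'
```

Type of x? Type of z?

x is int; z is str

int, str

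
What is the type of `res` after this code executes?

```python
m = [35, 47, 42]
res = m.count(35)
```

list.count() returns int

int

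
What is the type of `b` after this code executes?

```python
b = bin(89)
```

bin() returns str representation

str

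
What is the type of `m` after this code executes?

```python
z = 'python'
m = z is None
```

'is' comparison returns bool

bool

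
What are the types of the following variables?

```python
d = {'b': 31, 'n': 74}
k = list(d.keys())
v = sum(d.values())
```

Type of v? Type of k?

sum of int values returns int; list(...) returns list

int, list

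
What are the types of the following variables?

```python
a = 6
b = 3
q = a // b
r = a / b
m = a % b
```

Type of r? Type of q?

int / int returns float; int // int returns int

float, int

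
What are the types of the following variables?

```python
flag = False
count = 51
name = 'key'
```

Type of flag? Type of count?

flag is bool; count is int

bool, int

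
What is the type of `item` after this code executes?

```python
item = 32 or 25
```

'or' returns the first truthy value (32, which is int)

int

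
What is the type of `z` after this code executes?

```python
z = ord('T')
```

ord() returns int (Unicode code point)

int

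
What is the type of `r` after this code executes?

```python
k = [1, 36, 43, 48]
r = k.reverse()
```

list.reverse() returns None

NoneType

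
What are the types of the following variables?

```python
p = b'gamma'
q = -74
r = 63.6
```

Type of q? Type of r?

q is int; r is float

int, float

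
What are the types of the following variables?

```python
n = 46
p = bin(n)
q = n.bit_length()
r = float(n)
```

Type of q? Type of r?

int.bit_length() returns int; float() returns float

int, float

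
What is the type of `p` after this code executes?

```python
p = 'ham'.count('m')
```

str.count() returns int

int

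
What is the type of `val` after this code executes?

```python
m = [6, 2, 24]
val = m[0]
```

Indexing a list of ints returns int (m[0] = 6)

int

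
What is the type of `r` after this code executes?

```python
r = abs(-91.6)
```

abs() of float returns float

float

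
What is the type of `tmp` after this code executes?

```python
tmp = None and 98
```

'and' returns first falsy value (None)

NoneType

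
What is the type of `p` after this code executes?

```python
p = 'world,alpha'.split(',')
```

str.split() returns list

list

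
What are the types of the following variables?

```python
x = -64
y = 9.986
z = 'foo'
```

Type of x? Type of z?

x is int; z is str

int, str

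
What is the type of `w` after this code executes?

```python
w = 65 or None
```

'or' returns first truthy value (65, int)

int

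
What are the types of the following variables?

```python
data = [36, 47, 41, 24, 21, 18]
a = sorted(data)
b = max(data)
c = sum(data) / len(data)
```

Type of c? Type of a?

int / int returns float; sorted() returns list

float, list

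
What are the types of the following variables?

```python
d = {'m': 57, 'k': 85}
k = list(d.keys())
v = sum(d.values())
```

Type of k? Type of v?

list(...) returns list; sum of int values returns int

list, int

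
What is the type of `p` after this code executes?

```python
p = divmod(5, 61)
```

divmod() returns a tuple (quotient, remainder)

tuple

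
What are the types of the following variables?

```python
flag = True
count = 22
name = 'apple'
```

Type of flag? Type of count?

flag is bool; count is int

bool, int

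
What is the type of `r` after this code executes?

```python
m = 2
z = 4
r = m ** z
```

int ** positive int returns int (2 ** 4 = 16)

int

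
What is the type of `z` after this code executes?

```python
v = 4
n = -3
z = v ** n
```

int ** negative int returns float

float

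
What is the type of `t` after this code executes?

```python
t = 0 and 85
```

'and' returns the first falsy value (0, which is int)

int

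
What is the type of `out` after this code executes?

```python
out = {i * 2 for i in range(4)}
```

A set comprehension {expr for x in iterable} produces a set

set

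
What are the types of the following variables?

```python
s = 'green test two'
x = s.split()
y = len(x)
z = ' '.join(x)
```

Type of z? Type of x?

str.join() returns str; str.split() returns list

str, list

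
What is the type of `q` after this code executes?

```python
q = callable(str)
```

callable() returns bool

bool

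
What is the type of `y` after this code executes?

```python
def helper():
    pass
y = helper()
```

A function with no return statement returns None

NoneType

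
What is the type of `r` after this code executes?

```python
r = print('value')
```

print() returns None

NoneType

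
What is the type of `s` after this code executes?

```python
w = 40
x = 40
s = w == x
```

Equality comparison returns bool

bool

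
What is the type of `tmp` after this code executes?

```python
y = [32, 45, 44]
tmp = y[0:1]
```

Slicing a list always returns a list

list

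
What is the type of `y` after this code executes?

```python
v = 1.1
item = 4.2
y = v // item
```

float // float returns float (floor division preserves float type)

float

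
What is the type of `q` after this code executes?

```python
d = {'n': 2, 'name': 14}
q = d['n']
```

Accessing dict[str, int] with key 'n' returns int value 2

int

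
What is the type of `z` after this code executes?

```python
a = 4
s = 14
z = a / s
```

int / int always returns float in Python 3 (4 / 14 = 0.285714)

float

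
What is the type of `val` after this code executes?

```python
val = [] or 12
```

'or' returns first truthy value (12, which is int)

int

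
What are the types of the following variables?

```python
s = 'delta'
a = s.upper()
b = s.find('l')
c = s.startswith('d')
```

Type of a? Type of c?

str.upper() returns str; str.startswith() returns bool

str, bool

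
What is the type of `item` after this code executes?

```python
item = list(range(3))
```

list(range(...)) returns list

list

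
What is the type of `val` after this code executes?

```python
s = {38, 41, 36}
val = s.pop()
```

Popping from a set of ints returns int

int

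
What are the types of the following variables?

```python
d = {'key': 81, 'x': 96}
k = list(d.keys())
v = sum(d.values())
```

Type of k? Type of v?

list(...) returns list; sum of int values returns int

list, int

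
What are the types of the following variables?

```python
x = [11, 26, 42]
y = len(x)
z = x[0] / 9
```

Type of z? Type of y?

int / int returns float; len() returns int

float, int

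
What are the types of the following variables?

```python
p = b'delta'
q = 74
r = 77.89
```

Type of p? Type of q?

p is bytes; q is int

bytes, int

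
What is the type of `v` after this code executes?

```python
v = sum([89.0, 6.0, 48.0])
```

sum() of floats returns float

float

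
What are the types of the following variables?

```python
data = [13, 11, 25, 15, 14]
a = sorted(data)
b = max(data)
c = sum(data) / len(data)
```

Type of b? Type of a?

max of ints returns int; sorted() returns list

int, list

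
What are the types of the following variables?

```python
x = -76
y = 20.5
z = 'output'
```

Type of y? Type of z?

y is float; z is str

float, str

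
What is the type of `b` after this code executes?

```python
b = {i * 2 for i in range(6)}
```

A set comprehension {expr for x in iterable} produces a set

set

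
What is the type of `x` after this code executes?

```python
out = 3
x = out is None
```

'is' comparison returns bool

bool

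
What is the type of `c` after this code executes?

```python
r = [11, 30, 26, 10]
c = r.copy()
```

list.copy() returns list

list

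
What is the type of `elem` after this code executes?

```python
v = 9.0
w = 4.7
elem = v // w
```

float // float returns float (floor division preserves float type)

float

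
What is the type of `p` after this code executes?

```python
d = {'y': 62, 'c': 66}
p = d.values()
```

.values() returns a dict_values view object

dict_values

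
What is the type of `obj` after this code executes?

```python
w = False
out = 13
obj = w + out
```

bool + int returns int (False is 0, so 0 + 13 = 13)

int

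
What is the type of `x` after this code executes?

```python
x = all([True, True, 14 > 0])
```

all() returns bool

bool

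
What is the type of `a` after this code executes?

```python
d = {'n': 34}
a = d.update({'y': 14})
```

dict.update() returns None

NoneType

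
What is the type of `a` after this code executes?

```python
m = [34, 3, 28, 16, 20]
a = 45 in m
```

'in' operator returns bool

bool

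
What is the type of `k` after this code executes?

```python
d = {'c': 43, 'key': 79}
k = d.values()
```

.values() returns a dict_values view object

dict_values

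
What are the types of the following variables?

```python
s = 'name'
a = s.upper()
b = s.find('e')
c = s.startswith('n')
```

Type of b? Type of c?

str.find() returns int; str.startswith() returns bool

int, bool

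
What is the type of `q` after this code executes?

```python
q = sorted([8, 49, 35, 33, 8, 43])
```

sorted() always returns list

list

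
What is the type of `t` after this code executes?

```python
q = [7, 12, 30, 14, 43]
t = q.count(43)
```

list.count() returns int

int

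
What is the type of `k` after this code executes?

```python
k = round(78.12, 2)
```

round() with ndigits arg returns float

float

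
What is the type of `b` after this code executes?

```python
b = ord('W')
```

ord() returns int (Unicode code point)

int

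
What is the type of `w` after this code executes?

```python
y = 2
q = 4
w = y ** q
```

int ** positive int returns int (2 ** 4 = 16)

int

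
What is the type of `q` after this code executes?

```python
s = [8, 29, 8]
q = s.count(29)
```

list.count() returns int

int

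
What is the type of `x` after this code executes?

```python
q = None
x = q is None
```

'is' comparison returns bool

bool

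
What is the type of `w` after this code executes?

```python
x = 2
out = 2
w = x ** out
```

int ** positive int returns int (2 ** 2 = 4)

int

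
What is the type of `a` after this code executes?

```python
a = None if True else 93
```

Ternary: condition is True, if branch (None) taken → NoneType

NoneType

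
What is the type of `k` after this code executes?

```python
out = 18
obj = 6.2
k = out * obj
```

int * float returns float (18 * 6.2 = 111.6)

float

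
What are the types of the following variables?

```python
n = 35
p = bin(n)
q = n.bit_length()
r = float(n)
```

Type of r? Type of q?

float() returns float; int.bit_length() returns int

float, int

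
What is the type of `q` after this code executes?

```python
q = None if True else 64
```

Ternary: condition is True, if branch (None) taken → NoneType

NoneType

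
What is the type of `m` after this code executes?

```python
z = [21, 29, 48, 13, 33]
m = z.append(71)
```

list.append() returns None (mutates in place)

NoneType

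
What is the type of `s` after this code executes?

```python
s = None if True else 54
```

Ternary: condition is True, if branch (None) taken → NoneType

NoneType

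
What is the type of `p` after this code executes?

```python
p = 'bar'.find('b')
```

str.find() returns int (index, or -1)

int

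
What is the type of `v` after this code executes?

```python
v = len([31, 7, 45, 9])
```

len() always returns int

int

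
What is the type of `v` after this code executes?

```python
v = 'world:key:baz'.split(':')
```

str.split() returns list

list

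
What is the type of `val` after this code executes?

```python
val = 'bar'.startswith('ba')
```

str.startswith() returns bool

bool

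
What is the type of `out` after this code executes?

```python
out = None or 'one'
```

'or' with None returns the other value ('one', str)

str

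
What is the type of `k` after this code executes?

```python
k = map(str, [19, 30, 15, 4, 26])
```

map() returns a map iterator object

map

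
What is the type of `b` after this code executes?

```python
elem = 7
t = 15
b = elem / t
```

int / int always returns float in Python 3 (7 / 15 = 0.466667)

float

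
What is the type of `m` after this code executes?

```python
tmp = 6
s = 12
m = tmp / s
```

int / int always returns float in Python 3 (6 / 12 = 0.5)

float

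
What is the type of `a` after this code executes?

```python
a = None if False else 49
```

Ternary: condition is False, else branch (49) taken → int

int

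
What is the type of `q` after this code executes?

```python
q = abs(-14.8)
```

abs() of float returns float

float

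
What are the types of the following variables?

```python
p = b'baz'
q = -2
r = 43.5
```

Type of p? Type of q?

p is bytes; q is int

bytes, int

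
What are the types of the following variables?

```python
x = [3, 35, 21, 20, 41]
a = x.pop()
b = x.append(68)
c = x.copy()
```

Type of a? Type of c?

list.pop() returns the element (int); list.copy() returns list

int, list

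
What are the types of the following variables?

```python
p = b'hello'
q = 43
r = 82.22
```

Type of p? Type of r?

p is bytes; r is float

bytes, float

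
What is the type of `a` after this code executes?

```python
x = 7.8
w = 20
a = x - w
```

float - int returns float (7.8 - 20 = -12.2)

float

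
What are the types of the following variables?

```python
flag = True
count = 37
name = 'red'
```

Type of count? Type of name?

count is int; name is str

int, str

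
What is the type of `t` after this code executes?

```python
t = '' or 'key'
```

'or' returns first truthy value ('key', which is str)

str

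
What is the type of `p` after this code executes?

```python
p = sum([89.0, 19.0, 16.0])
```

sum() of floats returns float

float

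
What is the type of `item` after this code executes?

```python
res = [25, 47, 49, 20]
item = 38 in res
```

'in' operator returns bool

bool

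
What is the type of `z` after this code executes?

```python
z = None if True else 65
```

Ternary: condition is True, if branch (None) taken → NoneType

NoneType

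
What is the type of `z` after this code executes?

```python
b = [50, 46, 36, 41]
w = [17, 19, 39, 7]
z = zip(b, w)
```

zip() returns a zip iterator object

zip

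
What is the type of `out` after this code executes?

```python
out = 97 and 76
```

'and' returns the last value when all truthy (76, which is int)

int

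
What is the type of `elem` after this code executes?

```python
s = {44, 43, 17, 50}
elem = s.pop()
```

Popping from a set of ints returns int

int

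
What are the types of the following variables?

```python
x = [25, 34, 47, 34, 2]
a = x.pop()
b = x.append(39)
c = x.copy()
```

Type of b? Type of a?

list.append() returns None; list.pop() returns the element (int)

NoneType, int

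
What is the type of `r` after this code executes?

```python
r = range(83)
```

range() returns a range object

range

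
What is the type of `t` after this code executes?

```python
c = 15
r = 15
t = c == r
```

Equality comparison returns bool

bool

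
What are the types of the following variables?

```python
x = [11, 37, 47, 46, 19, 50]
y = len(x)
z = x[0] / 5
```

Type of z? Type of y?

int / int returns float; len() returns int

float, int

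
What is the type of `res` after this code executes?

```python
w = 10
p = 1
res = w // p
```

int // int returns int (10 // 1 = 10)

int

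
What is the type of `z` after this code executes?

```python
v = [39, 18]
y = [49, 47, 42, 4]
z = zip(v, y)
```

zip() returns a zip iterator object

zip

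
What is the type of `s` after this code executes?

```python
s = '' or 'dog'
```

'or' returns first truthy value ('dog', which is str)

str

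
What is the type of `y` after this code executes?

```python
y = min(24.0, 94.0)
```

min() of floats returns float

float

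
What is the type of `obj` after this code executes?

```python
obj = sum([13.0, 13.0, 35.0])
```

sum() of floats returns float

float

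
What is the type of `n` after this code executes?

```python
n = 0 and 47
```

'and' returns the first falsy value (0, which is int)

int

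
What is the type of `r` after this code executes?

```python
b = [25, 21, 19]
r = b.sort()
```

list.sort() returns None (sorts in place)

NoneType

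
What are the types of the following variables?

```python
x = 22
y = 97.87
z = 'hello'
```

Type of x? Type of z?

x is int; z is str

int, str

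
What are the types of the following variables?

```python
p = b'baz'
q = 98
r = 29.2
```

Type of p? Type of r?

p is bytes; r is float

bytes, float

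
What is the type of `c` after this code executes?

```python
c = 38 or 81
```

'or' returns the first truthy value (38, which is int)

int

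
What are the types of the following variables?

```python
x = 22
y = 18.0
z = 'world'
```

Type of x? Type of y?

x is int; y is float

int, float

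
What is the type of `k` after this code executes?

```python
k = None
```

None has type NoneType

NoneType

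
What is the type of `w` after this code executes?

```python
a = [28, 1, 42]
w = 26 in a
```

'in' operator returns bool

bool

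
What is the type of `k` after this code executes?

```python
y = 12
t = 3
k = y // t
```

int // int returns int (12 // 3 = 4)

int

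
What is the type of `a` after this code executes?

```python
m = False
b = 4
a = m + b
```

bool + int returns int (False is 0, so 0 + 4 = 4)

int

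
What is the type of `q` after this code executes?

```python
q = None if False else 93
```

Ternary: condition is False, else branch (93) taken → int

int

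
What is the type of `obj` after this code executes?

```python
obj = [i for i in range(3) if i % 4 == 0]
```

A list comprehension [...] produces a list

list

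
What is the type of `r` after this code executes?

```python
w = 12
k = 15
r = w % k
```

int % int returns int (12 % 15 = 12)

int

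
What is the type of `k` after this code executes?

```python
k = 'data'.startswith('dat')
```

str.startswith() returns bool

bool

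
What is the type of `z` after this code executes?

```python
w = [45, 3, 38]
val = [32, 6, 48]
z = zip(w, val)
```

zip() returns a zip iterator object

zip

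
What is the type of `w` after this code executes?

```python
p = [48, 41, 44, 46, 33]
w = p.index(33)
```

list.index() returns int

int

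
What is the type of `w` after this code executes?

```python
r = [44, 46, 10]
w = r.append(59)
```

list.append() returns None (mutates in place)

NoneType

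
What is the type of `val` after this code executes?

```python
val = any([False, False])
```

any() returns bool

bool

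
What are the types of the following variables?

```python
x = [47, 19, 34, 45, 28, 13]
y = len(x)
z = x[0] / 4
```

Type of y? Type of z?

len() returns int; int / int returns float

int, float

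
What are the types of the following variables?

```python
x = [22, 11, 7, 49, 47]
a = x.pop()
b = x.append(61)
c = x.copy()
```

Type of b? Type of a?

list.append() returns None; list.pop() returns the element (int)

NoneType, int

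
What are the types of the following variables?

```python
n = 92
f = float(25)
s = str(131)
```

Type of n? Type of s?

n is int; s is str

int, str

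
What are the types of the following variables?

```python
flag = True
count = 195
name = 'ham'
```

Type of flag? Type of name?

flag is bool; name is str

bool, str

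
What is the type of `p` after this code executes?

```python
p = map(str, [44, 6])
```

map() returns a map iterator object

map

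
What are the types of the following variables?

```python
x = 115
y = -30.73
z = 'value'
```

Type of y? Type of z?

y is float; z is str

float, str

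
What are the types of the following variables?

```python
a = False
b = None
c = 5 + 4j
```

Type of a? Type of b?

a is bool; b is NoneType

bool, NoneType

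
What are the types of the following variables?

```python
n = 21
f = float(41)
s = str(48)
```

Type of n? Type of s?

n is int; s is str

int, str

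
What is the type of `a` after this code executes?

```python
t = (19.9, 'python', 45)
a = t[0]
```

Index 0 of tuple is 19.9 which is float

float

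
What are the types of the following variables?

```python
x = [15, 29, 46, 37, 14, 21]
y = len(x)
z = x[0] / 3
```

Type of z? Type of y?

int / int returns float; len() returns int

float, int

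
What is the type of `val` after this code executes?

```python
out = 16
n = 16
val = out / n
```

int / int always returns float in Python 3 (16 / 16 = 1)

float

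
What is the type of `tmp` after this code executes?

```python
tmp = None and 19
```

'and' returns first falsy value (None)

NoneType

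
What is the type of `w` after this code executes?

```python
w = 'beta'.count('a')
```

str.count() returns int

int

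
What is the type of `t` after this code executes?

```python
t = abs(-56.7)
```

abs() of float returns float

float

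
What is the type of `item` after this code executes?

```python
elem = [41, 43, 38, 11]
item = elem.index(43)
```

list.index() returns int

int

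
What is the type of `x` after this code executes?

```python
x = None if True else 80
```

Ternary: condition is True, if branch (None) taken → NoneType

NoneType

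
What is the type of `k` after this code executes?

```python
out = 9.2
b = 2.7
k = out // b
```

float // float returns float (floor division preserves float type)

float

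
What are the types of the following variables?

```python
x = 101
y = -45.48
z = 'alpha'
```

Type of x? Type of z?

x is int; z is str

int, str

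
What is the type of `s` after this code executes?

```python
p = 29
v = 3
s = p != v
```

Comparison operators return bool

bool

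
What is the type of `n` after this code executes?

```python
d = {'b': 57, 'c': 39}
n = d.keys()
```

.keys() returns a dict_keys view object

dict_keys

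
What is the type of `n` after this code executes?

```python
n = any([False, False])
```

any() returns bool

bool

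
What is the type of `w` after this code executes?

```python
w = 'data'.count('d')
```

str.count() returns int

int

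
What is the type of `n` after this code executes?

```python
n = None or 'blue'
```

'or' with None returns the other value ('blue', str)

str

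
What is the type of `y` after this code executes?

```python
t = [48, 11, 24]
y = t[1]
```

Indexing a list of ints returns int (t[1] = 11)

int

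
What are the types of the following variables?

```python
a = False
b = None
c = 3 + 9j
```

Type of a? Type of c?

a is bool; c is complex

bool, complex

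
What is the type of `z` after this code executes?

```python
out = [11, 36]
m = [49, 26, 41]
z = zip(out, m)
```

zip() returns a zip iterator object

zip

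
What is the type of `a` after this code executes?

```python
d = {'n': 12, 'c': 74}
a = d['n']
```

Accessing dict[str, int] with key 'n' returns int value 12

int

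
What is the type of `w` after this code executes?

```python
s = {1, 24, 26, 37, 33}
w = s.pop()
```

Popping from a set of ints returns int

int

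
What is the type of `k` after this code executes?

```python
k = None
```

None has type NoneType

NoneType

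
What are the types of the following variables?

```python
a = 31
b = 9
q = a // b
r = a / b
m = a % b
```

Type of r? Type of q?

int / int returns float; int // int returns int

float, int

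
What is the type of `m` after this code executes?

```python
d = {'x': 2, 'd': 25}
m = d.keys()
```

.keys() returns a dict_keys view object

dict_keys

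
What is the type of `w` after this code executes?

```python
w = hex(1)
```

hex() returns str representation

str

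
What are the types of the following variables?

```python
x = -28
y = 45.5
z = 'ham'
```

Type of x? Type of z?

x is int; z is str

int, str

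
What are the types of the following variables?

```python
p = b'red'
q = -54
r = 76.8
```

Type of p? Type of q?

p is bytes; q is int

bytes, int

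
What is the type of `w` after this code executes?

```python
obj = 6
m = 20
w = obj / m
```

int / int always returns float in Python 3 (6 / 20 = 0.3)

float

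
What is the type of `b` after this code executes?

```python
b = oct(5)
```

oct() returns str representation

str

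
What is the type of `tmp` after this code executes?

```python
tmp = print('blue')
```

print() returns None

NoneType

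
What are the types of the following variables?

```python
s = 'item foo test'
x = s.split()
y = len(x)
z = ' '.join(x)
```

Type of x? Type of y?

str.split() returns list; len() returns int

list, int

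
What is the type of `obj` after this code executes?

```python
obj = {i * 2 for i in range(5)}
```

A set comprehension {expr for x in iterable} produces a set

set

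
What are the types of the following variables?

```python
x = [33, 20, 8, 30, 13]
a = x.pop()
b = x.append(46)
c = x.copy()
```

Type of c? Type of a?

list.copy() returns list; list.pop() returns the element (int)

list, int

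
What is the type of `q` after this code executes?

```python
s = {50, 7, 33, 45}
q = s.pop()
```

Popping from a set of ints returns int

int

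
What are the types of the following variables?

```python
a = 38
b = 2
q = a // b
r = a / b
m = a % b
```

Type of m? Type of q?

int % int returns int; int // int returns int

int, int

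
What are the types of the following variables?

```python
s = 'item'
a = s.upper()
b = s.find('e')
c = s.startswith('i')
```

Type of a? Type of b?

str.upper() returns str; str.find() returns int

str, int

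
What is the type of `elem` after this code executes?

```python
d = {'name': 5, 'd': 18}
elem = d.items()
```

dict.items() returns a dict_items view

dict_items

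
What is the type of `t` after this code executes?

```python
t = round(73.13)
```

round() with no ndigits arg returns int

int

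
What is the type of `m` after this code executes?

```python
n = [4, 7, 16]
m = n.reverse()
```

list.reverse() returns None

NoneType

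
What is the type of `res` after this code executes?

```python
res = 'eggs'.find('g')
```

str.find() returns int (index, or -1)

int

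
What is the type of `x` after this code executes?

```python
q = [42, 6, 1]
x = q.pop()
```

list.pop() returns the popped element (int here)

int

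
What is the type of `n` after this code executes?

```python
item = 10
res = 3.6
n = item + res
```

int + float returns float (10 + 3.6 = 13.6)

float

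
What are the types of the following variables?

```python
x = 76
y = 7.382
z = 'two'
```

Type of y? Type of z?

y is float; z is str

float, str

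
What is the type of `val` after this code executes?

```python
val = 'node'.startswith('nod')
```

str.startswith() returns bool

bool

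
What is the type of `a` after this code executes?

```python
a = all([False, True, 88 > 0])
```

all() returns bool

bool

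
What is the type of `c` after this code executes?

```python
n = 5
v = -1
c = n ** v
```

int ** negative int returns float

float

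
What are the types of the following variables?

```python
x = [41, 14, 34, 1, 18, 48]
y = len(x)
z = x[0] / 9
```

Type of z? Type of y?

int / int returns float; len() returns int

float, int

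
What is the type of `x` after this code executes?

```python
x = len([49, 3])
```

len() always returns int

int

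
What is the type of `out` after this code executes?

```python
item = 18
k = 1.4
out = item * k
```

int * float returns float (18 * 1.4 = 25.2)

float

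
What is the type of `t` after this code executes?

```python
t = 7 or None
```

'or' returns first truthy value (7, int)

int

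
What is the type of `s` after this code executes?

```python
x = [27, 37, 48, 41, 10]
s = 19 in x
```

'in' operator returns bool

bool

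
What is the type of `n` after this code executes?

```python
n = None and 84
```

'and' returns first falsy value (None)

NoneType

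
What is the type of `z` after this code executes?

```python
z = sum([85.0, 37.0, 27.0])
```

sum() of floats returns float

float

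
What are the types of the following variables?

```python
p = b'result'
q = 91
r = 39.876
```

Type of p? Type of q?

p is bytes; q is int

bytes, int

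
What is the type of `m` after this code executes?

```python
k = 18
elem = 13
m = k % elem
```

int % int returns int (18 % 13 = 5)

int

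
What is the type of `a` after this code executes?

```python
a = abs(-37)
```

abs() of int returns int

int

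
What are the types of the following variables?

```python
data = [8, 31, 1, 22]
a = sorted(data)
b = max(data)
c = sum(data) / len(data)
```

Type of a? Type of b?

sorted() returns list; max of ints returns int

list, int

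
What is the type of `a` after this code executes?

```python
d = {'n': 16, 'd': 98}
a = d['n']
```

Accessing dict[str, int] with key 'n' returns int value 16

int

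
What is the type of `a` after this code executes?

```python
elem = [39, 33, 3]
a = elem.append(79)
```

list.append() returns None (mutates in place)

NoneType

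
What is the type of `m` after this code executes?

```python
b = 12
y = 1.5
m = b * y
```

int * float returns float (12 * 1.5 = 18.0)

float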